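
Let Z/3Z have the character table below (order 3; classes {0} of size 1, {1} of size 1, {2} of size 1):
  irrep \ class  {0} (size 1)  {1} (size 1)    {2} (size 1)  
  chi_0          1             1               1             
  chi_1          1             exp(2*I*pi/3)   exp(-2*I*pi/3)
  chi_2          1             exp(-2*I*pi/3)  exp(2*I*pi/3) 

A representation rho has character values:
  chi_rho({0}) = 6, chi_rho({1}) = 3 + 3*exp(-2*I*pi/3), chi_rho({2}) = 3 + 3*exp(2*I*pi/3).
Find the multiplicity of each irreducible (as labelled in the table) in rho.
Multiplicities: chi_0: 3, chi_1: 0, chi_2: 3.

Justification: Use <chi_rho, chi> = (1/|G|) sum_C |C| * chi_rho(C) * conj(chi(C)) with |G| = 3 for each irreducible chi in the table:
  <chi_rho, chi_0> = (1/3)[1*(6)*conj(1) + 1*(3 + 3*exp(-2*I*pi/3))*conj(1) + 1*(3 + 3*exp(2*I*pi/3))*conj(1)]
      = (1/3)[(6) + (3 + 3*exp(-2*I*pi/3)) + (3 + 3*exp(2*I*pi/3))] = 9/3 = 3
  <chi_rho, chi_1> = (1/3)[1*(6)*conj(1) + 1*(3 + 3*exp(-2*I*pi/3))*conj(exp(2*I*pi/3)) + 1*(3 + 3*exp(2*I*pi/3))*conj(exp(-2*I*pi/3))]
      = (1/3)[(6) + (-3) + (-3)] = 0/3 = 0
  <chi_rho, chi_2> = (1/3)[1*(6)*conj(1) + 1*(3 + 3*exp(-2*I*pi/3))*conj(exp(-2*I*pi/3)) + 1*(3 + 3*exp(2*I*pi/3))*conj(exp(2*I*pi/3))]
      = (1/3)[(6) + (3 + 3*exp(2*I*pi/3)) + (3 + 3*exp(-2*I*pi/3))] = 9/3 = 3
(Exp terms are combined using exp(i*s)*conj(exp(i*t)) = exp(i*(s-t)), and sums of them are collapsed using the identity that for every m > 1 the m distinct m-th roots of unity sum to 0, e.g. 1 + exp(2*I*pi/3) + exp(-2*I*pi/3) = 0.)
Dimension check: dim(rho) = sum (mult * dim) = 3*1 + 0*1 + 3*1 = 6 = chi_rho(e) = 6.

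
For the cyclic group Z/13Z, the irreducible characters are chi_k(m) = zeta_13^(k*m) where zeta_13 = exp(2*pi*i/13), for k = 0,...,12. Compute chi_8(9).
chi_8(9) = zeta_13^72 = exp(-12*I*pi/13)

Proof sketch: chi_8(9) = zeta_13^(8*9) = zeta_13^72. Since zeta_13^13 = 1, this equals zeta_13^7 = exp(2*pi*i*7/13) = exp(-12*I*pi/13).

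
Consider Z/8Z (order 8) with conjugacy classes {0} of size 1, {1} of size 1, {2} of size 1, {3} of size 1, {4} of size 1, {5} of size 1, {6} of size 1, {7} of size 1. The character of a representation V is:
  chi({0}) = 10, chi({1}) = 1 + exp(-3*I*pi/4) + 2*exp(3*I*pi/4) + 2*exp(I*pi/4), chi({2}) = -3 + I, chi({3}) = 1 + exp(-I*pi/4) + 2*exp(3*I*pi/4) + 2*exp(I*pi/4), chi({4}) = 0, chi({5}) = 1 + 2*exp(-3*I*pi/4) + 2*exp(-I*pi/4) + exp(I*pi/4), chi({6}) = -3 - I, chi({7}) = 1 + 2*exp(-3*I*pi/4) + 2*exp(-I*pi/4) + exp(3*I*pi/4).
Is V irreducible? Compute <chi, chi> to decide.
Not irreducible (reducible): <chi, chi> = 18 > 1.

Working: <chi, chi> = (1/|G|) sum_C |C| * |chi(C)|^2 = (1/8)[1*|10|^2 + 1*|1 + exp(-3*I*pi/4) + 2*exp(3*I*pi/4) + 2*exp(I*pi/4)|^2 + 1*|-3 + I|^2 + 1*|1 + exp(-I*pi/4) + 2*exp(3*I*pi/4) + 2*exp(I*pi/4)|^2 + 1*|0|^2 + 1*|1 + 2*exp(-3*I*pi/4) + 2*exp(-I*pi/4) + exp(I*pi/4)|^2 + 1*|-3 - I|^2 + 1*|1 + 2*exp(-3*I*pi/4) + 2*exp(-I*pi/4) + exp(3*I*pi/4)|^2]
  = (1/8)[(100) + (6 + 3*exp(-3*I*pi/4) + 2*exp(-I*pi/4) + 2*exp(I*pi/4) + 3*exp(3*I*pi/4)) + (10) + (6 + 3*exp(-I*pi/4) + 2*exp(-3*I*pi/4) + 2*exp(3*I*pi/4) + 3*exp(I*pi/4)) + (0) + (6 + 3*exp(-I*pi/4) + 2*exp(-3*I*pi/4) + 2*exp(3*I*pi/4) + 3*exp(I*pi/4)) + (10) + (6 + 3*exp(-3*I*pi/4) + 2*exp(-I*pi/4) + 2*exp(I*pi/4) + 3*exp(3*I*pi/4))] = 144/8 = 18.
(Exp terms are combined using exp(i*s)*conj(exp(i*t)) = exp(i*(s-t)), and sums of them are collapsed using the identity that for every m > 1 the m distinct m-th roots of unity sum to 0, e.g. 1 + exp(2*I*pi/3) + exp(-2*I*pi/3) = 0.)
A character is irreducible iff <chi, chi> = 1, so this representation is reducible.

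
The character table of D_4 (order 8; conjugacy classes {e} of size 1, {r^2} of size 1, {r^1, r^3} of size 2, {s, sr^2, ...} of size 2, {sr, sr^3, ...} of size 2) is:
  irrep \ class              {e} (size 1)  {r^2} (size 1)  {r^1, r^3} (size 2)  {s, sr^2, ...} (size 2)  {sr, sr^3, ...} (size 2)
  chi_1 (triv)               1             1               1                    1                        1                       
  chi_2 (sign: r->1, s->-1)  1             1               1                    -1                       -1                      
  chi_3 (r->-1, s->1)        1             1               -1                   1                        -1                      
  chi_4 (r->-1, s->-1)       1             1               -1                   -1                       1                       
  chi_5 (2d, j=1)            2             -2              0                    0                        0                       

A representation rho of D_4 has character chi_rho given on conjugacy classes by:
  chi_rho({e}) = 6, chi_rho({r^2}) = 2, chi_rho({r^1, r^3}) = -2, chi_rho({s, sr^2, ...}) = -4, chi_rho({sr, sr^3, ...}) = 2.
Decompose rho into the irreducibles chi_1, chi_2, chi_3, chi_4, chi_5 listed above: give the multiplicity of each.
Multiplicities: chi_1: 0, chi_2: 1, chi_3: 0, chi_4: 3, chi_5: 1.

Argument: Use <chi_rho, chi> = (1/|G|) sum_C |C| * chi_rho(C) * conj(chi(C)) with |G| = 8 for each irreducible chi in the table:
  <chi_rho, chi_1> = (1/8)[1*(6)*conj(1) + 1*(2)*conj(1) + 2*(-2)*conj(1) + 2*(-4)*conj(1) + 2*(2)*conj(1)]
      = (1/8)[(6) + (2) + (-4) + (-8) + (4)] = 0/8 = 0
  <chi_rho, chi_2> = (1/8)[1*(6)*conj(1) + 1*(2)*conj(1) + 2*(-2)*conj(1) + 2*(-4)*conj(-1) + 2*(2)*conj(-1)]
      = (1/8)[(6) + (2) + (-4) + (8) + (-4)] = 8/8 = 1
  <chi_rho, chi_3> = (1/8)[1*(6)*conj(1) + 1*(2)*conj(1) + 2*(-2)*conj(-1) + 2*(-4)*conj(1) + 2*(2)*conj(-1)]
      = (1/8)[(6) + (2) + (4) + (-8) + (-4)] = 0/8 = 0
  <chi_rho, chi_4> = (1/8)[1*(6)*conj(1) + 1*(2)*conj(1) + 2*(-2)*conj(-1) + 2*(-4)*conj(-1) + 2*(2)*conj(1)]
      = (1/8)[(6) + (2) + (4) + (8) + (4)] = 24/8 = 3
  <chi_rho, chi_5> = (1/8)[1*(6)*conj(2) + 1*(2)*conj(-2) + 2*(-2)*conj(0) + 2*(-4)*conj(0) + 2*(2)*conj(0)]
      = (1/8)[(12) + (-4) + (0) + (0) + (0)] = 8/8 = 1
Dimension check: dim(rho) = sum (mult * dim) = 0*1 + 1*1 + 0*1 + 3*1 + 1*2 = 6 = chi_rho(e) = 6.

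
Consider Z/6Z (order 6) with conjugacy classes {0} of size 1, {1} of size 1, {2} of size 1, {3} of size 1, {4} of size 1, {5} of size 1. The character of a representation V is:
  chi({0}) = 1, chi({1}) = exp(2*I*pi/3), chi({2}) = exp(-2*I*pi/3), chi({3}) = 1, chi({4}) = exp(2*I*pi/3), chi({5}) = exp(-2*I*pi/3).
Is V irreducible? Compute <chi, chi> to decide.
Irreducible: <chi, chi> = 1.

Reasoning: <chi, chi> = (1/|G|) sum_C |C| * |chi(C)|^2 = (1/6)[1*|1|^2 + 1*|exp(2*I*pi/3)|^2 + 1*|exp(-2*I*pi/3)|^2 + 1*|1|^2 + 1*|exp(2*I*pi/3)|^2 + 1*|exp(-2*I*pi/3)|^2]
  = (1/6)[(1) + (1) + (1) + (1) + (1) + (1)] = 6/6 = 1.
(Exp terms are combined using exp(i*s)*conj(exp(i*t)) = exp(i*(s-t)), and sums of them are collapsed using the identity that for every m > 1 the m distinct m-th roots of unity sum to 0, e.g. 1 + exp(2*I*pi/3) + exp(-2*I*pi/3) = 0.)
A character is irreducible iff <chi, chi> = 1, so this representation is irreducible.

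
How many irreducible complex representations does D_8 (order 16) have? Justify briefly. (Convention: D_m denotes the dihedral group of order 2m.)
7

Derivation: The number of irreducible complex representations of a finite group equals its number of conjugacy classes. D_8 has 7 conjugacy classes (n/2 + 3 for n even), so D_8 (order 16) has exactly 7 irreducible complex representations.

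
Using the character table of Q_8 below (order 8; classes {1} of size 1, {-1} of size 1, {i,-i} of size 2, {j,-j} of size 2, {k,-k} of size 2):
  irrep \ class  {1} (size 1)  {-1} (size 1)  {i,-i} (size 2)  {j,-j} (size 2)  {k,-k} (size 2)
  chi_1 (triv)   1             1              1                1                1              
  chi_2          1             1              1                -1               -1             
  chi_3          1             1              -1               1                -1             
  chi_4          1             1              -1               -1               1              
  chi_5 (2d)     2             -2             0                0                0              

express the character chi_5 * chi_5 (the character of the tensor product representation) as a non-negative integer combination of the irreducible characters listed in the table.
chi_5 tensor chi_5 = chi_1 + chi_2 + chi_3 + chi_4 (all other irreducibles have multiplicity 0).

Argument: The character of a tensor product is the pointwise product (chi_5 * chi_5)(C) = chi_5(C) * chi_5(C):
  {1}: (2)*(2), {-1}: (-2)*(-2), {i,-i}: (0)*(0), {j,-j}: (0)*(0), {k,-k}: (0)*(0)
so (chi_5 * chi_5) takes values
  {1} -> 4, {-1} -> 4, {i,-i} -> 0, {j,-j} -> 0, {k,-k} -> 0.
Now take the inner product of this character with each irreducible chi from the table, <chi_5*chi_5, chi> = (1/8) sum_C |C| (chi_5*chi_5)(C) conj(chi(C)):
  <chi_5*chi_5, chi_1> = (1/8)[1*(4)*conj(1) + 1*(4)*conj(1) + 2*(0)*conj(1) + 2*(0)*conj(1) + 2*(0)*conj(1)]
      = (1/8)[(4) + (4) + (0) + (0) + (0)] = 8/8 = 1
  <chi_5*chi_5, chi_2> = (1/8)[1*(4)*conj(1) + 1*(4)*conj(1) + 2*(0)*conj(1) + 2*(0)*conj(-1) + 2*(0)*conj(-1)]
      = (1/8)[(4) + (4) + (0) + (0) + (0)] = 8/8 = 1
  <chi_5*chi_5, chi_3> = (1/8)[1*(4)*conj(1) + 1*(4)*conj(1) + 2*(0)*conj(-1) + 2*(0)*conj(1) + 2*(0)*conj(-1)]
      = (1/8)[(4) + (4) + (0) + (0) + (0)] = 8/8 = 1
  <chi_5*chi_5, chi_4> = (1/8)[1*(4)*conj(1) + 1*(4)*conj(1) + 2*(0)*conj(-1) + 2*(0)*conj(-1) + 2*(0)*conj(1)]
      = (1/8)[(4) + (4) + (0) + (0) + (0)] = 8/8 = 1
  <chi_5*chi_5, chi_5> = (1/8)[1*(4)*conj(2) + 1*(4)*conj(-2) + 2*(0)*conj(0) + 2*(0)*conj(0) + 2*(0)*conj(0)]
      = (1/8)[(8) + (-8) + (0) + (0) + (0)] = 0/8 = 0
Hence the multiplicities are chi_1: 1, chi_2: 1, chi_3: 1, chi_4: 1. Dimension check: dim(chi_5)*dim(chi_5) = 2*2 = 4 and sum (mult * dim) = 1*1 + 1*1 + 1*1 + 1*1 = 4.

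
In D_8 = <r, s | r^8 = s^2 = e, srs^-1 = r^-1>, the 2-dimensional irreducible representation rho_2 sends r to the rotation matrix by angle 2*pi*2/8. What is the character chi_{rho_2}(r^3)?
chi_{rho_2}(r^3) = 2*cos(2*pi*2*3/8) = 0

rho_2(r^3) is rotation by angle 2*pi*2*3/8, whose trace is 2*cos(2*pi*2*3/8) = 0.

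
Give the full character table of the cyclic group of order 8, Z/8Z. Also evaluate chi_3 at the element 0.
Character table of Z/8Z (irreps indexed chi_0,...,chi_7 with chi_k(m) = zeta_8^(k*m), zeta_8 = exp(2*pi*i/8)):
  irrep \ class  {0} (size 1)  {1} (size 1)    {2} (size 1)  {3} (size 1)    {4} (size 1)  {5} (size 1)    {6} (size 1)  {7} (size 1)  
  chi_0          1             1               1             1               1             1               1             1             
  chi_1          1             exp(I*pi/4)     I             exp(3*I*pi/4)   -1            exp(-3*I*pi/4)  -I            exp(-I*pi/4)  
  chi_2          1             I               -1            -I              1             I               -1            -I            
  chi_3          1             exp(3*I*pi/4)   -I            exp(I*pi/4)     -1            exp(-I*pi/4)    I             exp(-3*I*pi/4)
  chi_4          1             -1              1             -1              1             -1              1             -1            
  chi_5          1             exp(-3*I*pi/4)  I             exp(-I*pi/4)    -1            exp(I*pi/4)     -I            exp(3*I*pi/4) 
  chi_6          1             -I              -1            I               1             -I              -1            I             
  chi_7          1             exp(-I*pi/4)    -I            exp(-3*I*pi/4)  -1            exp(3*I*pi/4)   I             exp(I*pi/4)   

Spot check: chi_3(0) = zeta_8^(3*0) = zeta_8^0 = 1.

Proof sketch: Z/8Z is abelian, so all 8 irreducible complex representations are 1-dimensional. They are given by chi_k(m) = zeta_8^(k*m) for k = 0,...,7. Row orthogonality: sum_m chi_k(m) conj(chi_l(m)) = 8 * [k = l].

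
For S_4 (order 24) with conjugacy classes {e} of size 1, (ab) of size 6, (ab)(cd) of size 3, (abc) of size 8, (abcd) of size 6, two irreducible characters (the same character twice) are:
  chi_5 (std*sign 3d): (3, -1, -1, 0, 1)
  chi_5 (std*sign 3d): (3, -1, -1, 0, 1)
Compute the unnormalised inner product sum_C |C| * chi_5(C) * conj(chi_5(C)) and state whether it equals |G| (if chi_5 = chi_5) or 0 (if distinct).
Sum = 24 = |G| = 24; so <chi_5, chi_5> = 1 (norm-1 confirms irreducibility).

Working: Compute term by term over conjugacy classes (|C| * chi_5(C) * conj(chi_5(C))):
  1*(3)*conj(3) + 6*(-1)*conj(-1) + 3*(-1)*conj(-1) + 8*(0)*conj(0) + 6*(1)*conj(1)
  = (9) + (6) + (3) + (0) + (6)
  = 24.
Dividing by |G| = 24 gives 24/24 = 1, matching the row-orthogonality relation <chi_5, chi_5> = [chi_5 = chi_5].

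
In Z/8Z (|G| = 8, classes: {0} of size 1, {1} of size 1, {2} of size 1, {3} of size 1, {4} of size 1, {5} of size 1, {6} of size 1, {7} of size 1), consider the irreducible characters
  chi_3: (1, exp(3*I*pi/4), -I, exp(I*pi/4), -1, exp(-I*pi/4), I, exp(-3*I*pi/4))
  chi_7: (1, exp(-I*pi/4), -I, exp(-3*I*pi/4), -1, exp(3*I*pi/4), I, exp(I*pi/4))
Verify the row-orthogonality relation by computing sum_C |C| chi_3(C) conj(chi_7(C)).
Sum = 0; so <chi_3, chi_7> = 0 (distinct irreducibles are orthogonal).

Working: Compute term by term over conjugacy classes (|C| * chi_3(C) * conj(chi_7(C))):
  1*(1)*conj(1) + 1*(exp(3*I*pi/4))*conj(exp(-I*pi/4)) + 1*(-I)*conj(-I) + 1*(exp(I*pi/4))*conj(exp(-3*I*pi/4)) + 1*(-1)*conj(-1) + 1*(exp(-I*pi/4))*conj(exp(3*I*pi/4)) + 1*(I)*conj(I) + 1*(exp(-3*I*pi/4))*conj(exp(I*pi/4))
  = (1) + (-1) + (1) + (-1) + (1) + (-1) + (1) + (-1)
  = 0.
(Exp terms are combined using exp(i*s)*conj(exp(i*t)) = exp(i*(s-t)), and sums of them are collapsed using the identity that for every m > 1 the m distinct m-th roots of unity sum to 0, e.g. 1 + exp(2*I*pi/3) + exp(-2*I*pi/3) = 0.)
Dividing by |G| = 8 gives 0/8 = 0, matching the row-orthogonality relation <chi_3, chi_7> = [chi_3 = chi_7].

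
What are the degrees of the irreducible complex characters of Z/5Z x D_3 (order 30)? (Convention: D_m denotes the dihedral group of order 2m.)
Dimensions: 1, 1, 1, 1, 1, 1, 1, 1, 1, 1, 2, 2, 2, 2, 2

Details: There are 15 irreducibles (= number of conjugacy classes). Their dimensions d_i satisfy sum d_i^2 = |G| = 30: 1 + 1 + 1 + 1 + 1 + 1 + 1 + 1 + 1 + 1 + 4 + 4 + 4 + 4 + 4 = 30. (For the product with Z/5Z: each of the 5 1-dim characters of Z/5Z tensors with each irrep of D_3, giving 5 copies of each D_3-dimension.)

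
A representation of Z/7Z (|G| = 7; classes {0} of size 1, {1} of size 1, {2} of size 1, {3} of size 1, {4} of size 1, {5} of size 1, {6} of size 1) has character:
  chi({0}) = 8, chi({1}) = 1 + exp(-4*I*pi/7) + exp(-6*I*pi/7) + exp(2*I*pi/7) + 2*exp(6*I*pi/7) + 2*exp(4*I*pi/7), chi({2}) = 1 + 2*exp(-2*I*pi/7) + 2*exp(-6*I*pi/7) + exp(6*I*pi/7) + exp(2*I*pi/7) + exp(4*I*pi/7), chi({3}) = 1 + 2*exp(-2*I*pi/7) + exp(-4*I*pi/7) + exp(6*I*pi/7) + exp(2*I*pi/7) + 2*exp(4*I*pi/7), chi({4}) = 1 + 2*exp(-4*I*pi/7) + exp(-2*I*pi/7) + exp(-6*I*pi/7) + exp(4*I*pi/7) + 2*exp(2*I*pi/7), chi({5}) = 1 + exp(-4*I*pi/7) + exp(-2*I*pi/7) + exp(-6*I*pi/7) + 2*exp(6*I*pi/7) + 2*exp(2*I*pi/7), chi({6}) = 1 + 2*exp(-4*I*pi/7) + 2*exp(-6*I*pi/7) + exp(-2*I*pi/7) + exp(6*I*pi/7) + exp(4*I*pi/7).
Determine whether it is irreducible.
Not irreducible (reducible): <chi, chi> = 12 > 1.

Justification: <chi, chi> = (1/|G|) sum_C |C| * |chi(C)|^2 = (1/7)[1*|8|^2 + 1*|1 + exp(-4*I*pi/7) + exp(-6*I*pi/7) + exp(2*I*pi/7) + 2*exp(6*I*pi/7) + 2*exp(4*I*pi/7)|^2 + 1*|1 + 2*exp(-2*I*pi/7) + 2*exp(-6*I*pi/7) + exp(6*I*pi/7) + exp(2*I*pi/7) + exp(4*I*pi/7)|^2 + 1*|1 + 2*exp(-2*I*pi/7) + exp(-4*I*pi/7) + exp(6*I*pi/7) + exp(2*I*pi/7) + 2*exp(4*I*pi/7)|^2 + 1*|1 + 2*exp(-4*I*pi/7) + exp(-2*I*pi/7) + exp(-6*I*pi/7) + exp(4*I*pi/7) + 2*exp(2*I*pi/7)|^2 + 1*|1 + exp(-4*I*pi/7) + exp(-2*I*pi/7) + exp(-6*I*pi/7) + 2*exp(6*I*pi/7) + 2*exp(2*I*pi/7)|^2 + 1*|1 + 2*exp(-4*I*pi/7) + 2*exp(-6*I*pi/7) + exp(-2*I*pi/7) + exp(6*I*pi/7) + exp(4*I*pi/7)|^2]
  = (1/7)[(64) + (12 + 9*exp(-4*I*pi/7) + 10*exp(-2*I*pi/7) + 7*exp(-6*I*pi/7) + 7*exp(6*I*pi/7) + 10*exp(2*I*pi/7) + 9*exp(4*I*pi/7)) + (12 + 10*exp(-4*I*pi/7) + 7*exp(-2*I*pi/7) + 9*exp(-6*I*pi/7) + 9*exp(6*I*pi/7) + 7*exp(2*I*pi/7) + 10*exp(4*I*pi/7)) + (12 + 9*exp(-2*I*pi/7) + 7*exp(-4*I*pi/7) + 10*exp(-6*I*pi/7) + 10*exp(6*I*pi/7) + 7*exp(4*I*pi/7) + 9*exp(2*I*pi/7)) + (12 + 9*exp(-2*I*pi/7) + 7*exp(-4*I*pi/7) + 10*exp(-6*I*pi/7) + 10*exp(6*I*pi/7) + 7*exp(4*I*pi/7) + 9*exp(2*I*pi/7)) + (12 + 10*exp(-4*I*pi/7) + 7*exp(-2*I*pi/7) + 9*exp(-6*I*pi/7) + 9*exp(6*I*pi/7) + 7*exp(2*I*pi/7) + 10*exp(4*I*pi/7)) + (12 + 9*exp(-4*I*pi/7) + 10*exp(-2*I*pi/7) + 7*exp(-6*I*pi/7) + 7*exp(6*I*pi/7) + 10*exp(2*I*pi/7) + 9*exp(4*I*pi/7))] = 84/7 = 12.
(Exp terms are combined using exp(i*s)*conj(exp(i*t)) = exp(i*(s-t)), and sums of them are collapsed using the identity that for every m > 1 the m distinct m-th roots of unity sum to 0, e.g. 1 + exp(2*I*pi/3) + exp(-2*I*pi/3) = 0.)
A character is irreducible iff <chi, chi> = 1, so this representation is reducible.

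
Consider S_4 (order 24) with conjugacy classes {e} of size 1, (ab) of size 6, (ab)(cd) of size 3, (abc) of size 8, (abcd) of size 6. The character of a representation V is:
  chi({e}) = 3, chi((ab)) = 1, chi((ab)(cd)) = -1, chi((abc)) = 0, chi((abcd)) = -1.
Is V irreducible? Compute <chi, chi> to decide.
Irreducible: <chi, chi> = 1.

<chi, chi> = (1/|G|) sum_C |C| * |chi(C)|^2 = (1/24)[1*|3|^2 + 6*|1|^2 + 3*|-1|^2 + 8*|0|^2 + 6*|-1|^2]
  = (1/24)[(9) + (6) + (3) + (0) + (6)] = 24/24 = 1.
A character is irreducible iff <chi, chi> = 1, so this representation is irreducible.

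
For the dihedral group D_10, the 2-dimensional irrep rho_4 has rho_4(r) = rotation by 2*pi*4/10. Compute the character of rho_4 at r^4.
chi_{rho_4}(r^4) = 2*cos(2*pi*4*4/10) = -sqrt(5)/2 - 1/2

Solution. rho_4(r^4) is rotation by angle 2*pi*4*4/10, whose trace is 2*cos(2*pi*4*4/10) = -sqrt(5)/2 - 1/2.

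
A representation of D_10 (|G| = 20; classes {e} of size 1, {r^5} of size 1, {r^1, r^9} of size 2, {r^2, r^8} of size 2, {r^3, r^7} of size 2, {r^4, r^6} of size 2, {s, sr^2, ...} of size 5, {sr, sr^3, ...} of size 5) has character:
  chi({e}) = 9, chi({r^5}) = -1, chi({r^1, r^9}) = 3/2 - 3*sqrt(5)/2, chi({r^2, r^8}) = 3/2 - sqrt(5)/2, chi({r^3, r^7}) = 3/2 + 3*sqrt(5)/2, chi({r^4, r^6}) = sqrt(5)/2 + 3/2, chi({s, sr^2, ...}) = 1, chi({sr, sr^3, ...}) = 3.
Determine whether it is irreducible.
Not irreducible (reducible): <chi, chi> = 10 > 1.

Working: <chi, chi> = (1/|G|) sum_C |C| * |chi(C)|^2 = (1/20)[1*|9|^2 + 1*|-1|^2 + 2*|3/2 - 3*sqrt(5)/2|^2 + 2*|3/2 - sqrt(5)/2|^2 + 2*|3/2 + 3*sqrt(5)/2|^2 + 2*|sqrt(5)/2 + 3/2|^2 + 5*|1|^2 + 5*|3|^2]
  = (1/20)[(81) + (1) + (27 - 9*sqrt(5)) + (7 - 3*sqrt(5)) + (9*sqrt(5) + 27) + (3*sqrt(5) + 7) + (5) + (45)] = 200/20 = 10.
A character is irreducible iff <chi, chi> = 1, so this representation is reducible.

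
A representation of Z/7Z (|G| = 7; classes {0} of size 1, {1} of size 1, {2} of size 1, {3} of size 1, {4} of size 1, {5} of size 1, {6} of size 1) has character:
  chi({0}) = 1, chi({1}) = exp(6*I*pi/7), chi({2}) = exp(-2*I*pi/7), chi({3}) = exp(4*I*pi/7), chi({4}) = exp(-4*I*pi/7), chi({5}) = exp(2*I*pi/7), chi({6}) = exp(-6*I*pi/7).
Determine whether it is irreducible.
Irreducible: <chi, chi> = 1.

Working: <chi, chi> = (1/|G|) sum_C |C| * |chi(C)|^2 = (1/7)[1*|1|^2 + 1*|exp(6*I*pi/7)|^2 + 1*|exp(-2*I*pi/7)|^2 + 1*|exp(4*I*pi/7)|^2 + 1*|exp(-4*I*pi/7)|^2 + 1*|exp(2*I*pi/7)|^2 + 1*|exp(-6*I*pi/7)|^2]
  = (1/7)[(1) + (1) + (1) + (1) + (1) + (1) + (1)] = 7/7 = 1.
(Exp terms are combined using exp(i*s)*conj(exp(i*t)) = exp(i*(s-t)), and sums of them are collapsed using the identity that for every m > 1 the m distinct m-th roots of unity sum to 0, e.g. 1 + exp(2*I*pi/3) + exp(-2*I*pi/3) = 0.)
A character is irreducible iff <chi, chi> = 1, so this representation is irreducible.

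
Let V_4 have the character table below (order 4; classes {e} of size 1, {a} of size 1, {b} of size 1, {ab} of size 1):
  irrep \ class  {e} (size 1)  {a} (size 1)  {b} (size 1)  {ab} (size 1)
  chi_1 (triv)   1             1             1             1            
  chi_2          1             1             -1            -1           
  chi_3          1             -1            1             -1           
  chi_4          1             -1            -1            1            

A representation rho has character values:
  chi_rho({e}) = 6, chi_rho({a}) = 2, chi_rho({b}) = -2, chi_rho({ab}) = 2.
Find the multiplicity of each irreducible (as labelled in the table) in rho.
Multiplicities: chi_1: 2, chi_2: 2, chi_3: 0, chi_4: 2.

Details: Use <chi_rho, chi> = (1/|G|) sum_C |C| * chi_rho(C) * conj(chi(C)) with |G| = 4 for each irreducible chi in the table:
  <chi_rho, chi_1> = (1/4)[1*(6)*conj(1) + 1*(2)*conj(1) + 1*(-2)*conj(1) + 1*(2)*conj(1)]
      = (1/4)[(6) + (2) + (-2) + (2)] = 8/4 = 2
  <chi_rho, chi_2> = (1/4)[1*(6)*conj(1) + 1*(2)*conj(1) + 1*(-2)*conj(-1) + 1*(2)*conj(-1)]
      = (1/4)[(6) + (2) + (2) + (-2)] = 8/4 = 2
  <chi_rho, chi_3> = (1/4)[1*(6)*conj(1) + 1*(2)*conj(-1) + 1*(-2)*conj(1) + 1*(2)*conj(-1)]
      = (1/4)[(6) + (-2) + (-2) + (-2)] = 0/4 = 0
  <chi_rho, chi_4> = (1/4)[1*(6)*conj(1) + 1*(2)*conj(-1) + 1*(-2)*conj(-1) + 1*(2)*conj(1)]
      = (1/4)[(6) + (-2) + (2) + (2)] = 8/4 = 2
Dimension check: dim(rho) = sum (mult * dim) = 2*1 + 2*1 + 0*1 + 2*1 = 6 = chi_rho(e) = 6.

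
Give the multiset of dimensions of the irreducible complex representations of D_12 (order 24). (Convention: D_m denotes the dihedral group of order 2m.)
Dimensions: 1, 1, 1, 1, 2, 2, 2, 2, 2

Why: There are 9 irreducibles (= number of conjugacy classes). Their dimensions d_i satisfy sum d_i^2 = |G| = 24: 1 + 1 + 1 + 1 + 4 + 4 + 4 + 4 + 4 = 24.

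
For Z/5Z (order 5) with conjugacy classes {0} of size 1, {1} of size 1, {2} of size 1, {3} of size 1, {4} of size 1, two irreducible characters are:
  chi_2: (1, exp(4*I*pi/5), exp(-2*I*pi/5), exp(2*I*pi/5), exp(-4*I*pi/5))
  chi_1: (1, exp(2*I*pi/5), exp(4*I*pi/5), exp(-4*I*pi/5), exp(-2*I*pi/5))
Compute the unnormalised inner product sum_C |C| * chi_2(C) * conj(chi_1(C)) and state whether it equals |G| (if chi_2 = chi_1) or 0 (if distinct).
Sum = 0; so <chi_2, chi_1> = 0 (distinct irreducibles are orthogonal).

Why: Compute term by term over conjugacy classes (|C| * chi_2(C) * conj(chi_1(C))):
  1*(1)*conj(1) + 1*(exp(4*I*pi/5))*conj(exp(2*I*pi/5)) + 1*(exp(-2*I*pi/5))*conj(exp(4*I*pi/5)) + 1*(exp(2*I*pi/5))*conj(exp(-4*I*pi/5)) + 1*(exp(-4*I*pi/5))*conj(exp(-2*I*pi/5))
  = (1) + (exp(2*I*pi/5)) + (exp(4*I*pi/5)) + (exp(-4*I*pi/5)) + (exp(-2*I*pi/5))
  = 0.
(Exp terms are combined using exp(i*s)*conj(exp(i*t)) = exp(i*(s-t)), and sums of them are collapsed using the identity that for every m > 1 the m distinct m-th roots of unity sum to 0, e.g. 1 + exp(2*I*pi/3) + exp(-2*I*pi/3) = 0.)
Dividing by |G| = 5 gives 0/5 = 0, matching the row-orthogonality relation <chi_2, chi_1> = [chi_2 = chi_1].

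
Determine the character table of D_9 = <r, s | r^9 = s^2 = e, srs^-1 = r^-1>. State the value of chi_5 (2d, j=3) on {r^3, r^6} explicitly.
Conjugacy classes: {e} of size 1, {r^1, r^8} of size 2, {r^2, r^7} of size 2, {r^3, r^6} of size 2, {r^4, r^5} of size 2, {s, sr, ..., sr^8} of size 9.
Character table:
  irrep \ class              {e} (size 1)  {r^1, r^8} (size 2)  {r^2, r^7} (size 2)  {r^3, r^6} (size 2)  {r^4, r^5} (size 2)  {s, sr, ..., sr^8} (size 9)
  chi_1 (triv)               1             1                    1                    1                    1                    1                          
  chi_2 (sign: r->1, s->-1)  1             1                    1                    1                    1                    -1                         
  chi_3 (2d, j=1)            2             2*cos(2*pi/9)        2*cos(4*pi/9)        -1                   -2*cos(pi/9)         0                          
  chi_4 (2d, j=2)            2             2*cos(4*pi/9)        -2*cos(pi/9)         -1                   2*cos(2*pi/9)        0                          
  chi_5 (2d, j=3)            2             -1                   -1                   2                    -1                   0                          
  chi_6 (2d, j=4)            2             -2*cos(pi/9)         2*cos(2*pi/9)        -1                   2*cos(4*pi/9)        0                          

Spot check: chi_5 (2d, j=3) on {r^3, r^6} = 2.

D_9 has order 2*9 = 18 with 6 conjugacy classes, hence 6 irreducibles. Sum of squared dims 1 + 1 + 4 + 4 + 4 + 4 = 18 = |G|. Linear characters come from the abelianisation; the 2-dimensional irreps have character r^k -> 2*cos(2*pi*j*k/9), reflections -> 0.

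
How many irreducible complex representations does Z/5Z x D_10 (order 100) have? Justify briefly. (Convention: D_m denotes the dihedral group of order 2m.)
40

Derivation: The number of irreducible complex representations of a finite group equals its number of conjugacy classes. For a direct product, #classes(G x H) = #classes(G) * #classes(H). Z/5Z has 5 classes (abelian), D_10 has 8 classes, so 5 * 8 = 40, so Z/5Z x D_10 (order 100) has exactly 40 irreducible complex representations.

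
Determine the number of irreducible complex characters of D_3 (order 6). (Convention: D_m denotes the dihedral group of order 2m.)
3

Working: The number of irreducible complex representations of a finite group equals its number of conjugacy classes. D_3 has 3 conjugacy classes ((n+3)/2 for n odd), so D_3 (order 6) has exactly 3 irreducible complex representations.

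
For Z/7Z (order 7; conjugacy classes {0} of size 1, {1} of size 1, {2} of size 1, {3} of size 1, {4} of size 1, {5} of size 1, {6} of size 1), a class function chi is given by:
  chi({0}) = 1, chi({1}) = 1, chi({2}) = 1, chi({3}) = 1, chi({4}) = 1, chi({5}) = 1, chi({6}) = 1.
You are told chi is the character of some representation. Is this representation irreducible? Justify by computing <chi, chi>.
Irreducible: <chi, chi> = 1.

Solution. <chi, chi> = (1/|G|) sum_C |C| * |chi(C)|^2 = (1/7)[1*|1|^2 + 1*|1|^2 + 1*|1|^2 + 1*|1|^2 + 1*|1|^2 + 1*|1|^2 + 1*|1|^2]
  = (1/7)[(1) + (1) + (1) + (1) + (1) + (1) + (1)] = 7/7 = 1.
(Exp terms are combined using exp(i*s)*conj(exp(i*t)) = exp(i*(s-t)), and sums of them are collapsed using the identity that for every m > 1 the m distinct m-th roots of unity sum to 0, e.g. 1 + exp(2*I*pi/3) + exp(-2*I*pi/3) = 0.)
A character is irreducible iff <chi, chi> = 1, so this representation is irreducible.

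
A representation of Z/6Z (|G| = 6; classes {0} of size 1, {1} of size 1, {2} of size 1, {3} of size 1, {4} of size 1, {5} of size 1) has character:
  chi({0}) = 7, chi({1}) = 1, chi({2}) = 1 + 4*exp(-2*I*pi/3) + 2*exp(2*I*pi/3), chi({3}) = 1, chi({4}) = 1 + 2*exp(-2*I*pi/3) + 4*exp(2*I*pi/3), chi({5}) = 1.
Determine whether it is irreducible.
Not irreducible (reducible): <chi, chi> = 11 > 1.

Proof sketch: <chi, chi> = (1/|G|) sum_C |C| * |chi(C)|^2 = (1/6)[1*|7|^2 + 1*|1|^2 + 1*|1 + 4*exp(-2*I*pi/3) + 2*exp(2*I*pi/3)|^2 + 1*|1|^2 + 1*|1 + 2*exp(-2*I*pi/3) + 4*exp(2*I*pi/3)|^2 + 1*|1|^2]
  = (1/6)[(49) + (1) + (7) + (1) + (7) + (1)] = 66/6 = 11.
(Exp terms are combined using exp(i*s)*conj(exp(i*t)) = exp(i*(s-t)), and sums of them are collapsed using the identity that for every m > 1 the m distinct m-th roots of unity sum to 0, e.g. 1 + exp(2*I*pi/3) + exp(-2*I*pi/3) = 0.)
A character is irreducible iff <chi, chi> = 1, so this representation is reducible.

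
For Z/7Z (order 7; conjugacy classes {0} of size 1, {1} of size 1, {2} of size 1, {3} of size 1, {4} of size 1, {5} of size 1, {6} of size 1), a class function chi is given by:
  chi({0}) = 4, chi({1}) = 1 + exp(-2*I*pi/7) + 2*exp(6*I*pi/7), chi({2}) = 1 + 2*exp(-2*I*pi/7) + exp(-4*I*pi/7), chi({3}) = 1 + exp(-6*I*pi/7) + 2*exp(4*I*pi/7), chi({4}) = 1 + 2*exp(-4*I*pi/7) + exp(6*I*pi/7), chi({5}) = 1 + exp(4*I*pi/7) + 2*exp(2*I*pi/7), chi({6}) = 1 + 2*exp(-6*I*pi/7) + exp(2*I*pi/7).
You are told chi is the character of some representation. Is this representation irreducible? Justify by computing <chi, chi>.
Not irreducible (reducible): <chi, chi> = 6 > 1.

Reasoning: <chi, chi> = (1/|G|) sum_C |C| * |chi(C)|^2 = (1/7)[1*|4|^2 + 1*|1 + exp(-2*I*pi/7) + 2*exp(6*I*pi/7)|^2 + 1*|1 + 2*exp(-2*I*pi/7) + exp(-4*I*pi/7)|^2 + 1*|1 + exp(-6*I*pi/7) + 2*exp(4*I*pi/7)|^2 + 1*|1 + 2*exp(-4*I*pi/7) + exp(6*I*pi/7)|^2 + 1*|1 + exp(4*I*pi/7) + 2*exp(2*I*pi/7)|^2 + 1*|1 + 2*exp(-6*I*pi/7) + exp(2*I*pi/7)|^2]
  = (1/7)[(16) + (6 + 4*exp(-6*I*pi/7) + exp(-2*I*pi/7) + exp(2*I*pi/7) + 4*exp(6*I*pi/7)) + (6 + 4*exp(-2*I*pi/7) + exp(-4*I*pi/7) + exp(4*I*pi/7) + 4*exp(2*I*pi/7)) + (6 + 4*exp(-4*I*pi/7) + exp(-6*I*pi/7) + exp(6*I*pi/7) + 4*exp(4*I*pi/7)) + (6 + 4*exp(-4*I*pi/7) + exp(-6*I*pi/7) + exp(6*I*pi/7) + 4*exp(4*I*pi/7)) + (6 + 4*exp(-2*I*pi/7) + exp(-4*I*pi/7) + exp(4*I*pi/7) + 4*exp(2*I*pi/7)) + (6 + 4*exp(-6*I*pi/7) + exp(-2*I*pi/7) + exp(2*I*pi/7) + 4*exp(6*I*pi/7))] = 42/7 = 6.
(Exp terms are combined using exp(i*s)*conj(exp(i*t)) = exp(i*(s-t)), and sums of them are collapsed using the identity that for every m > 1 the m distinct m-th roots of unity sum to 0, e.g. 1 + exp(2*I*pi/3) + exp(-2*I*pi/3) = 0.)
A character is irreducible iff <chi, chi> = 1, so this representation is reducible.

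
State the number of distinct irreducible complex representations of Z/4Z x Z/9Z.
36

Argument: The number of irreducible complex representations of a finite group equals its number of conjugacy classes. Z/4Z x Z/9Z is abelian of order 36, so every element is its own conjugacy class: 36 classes, so Z/4Z x Z/9Z (order 36) has exactly 36 irreducible complex representations.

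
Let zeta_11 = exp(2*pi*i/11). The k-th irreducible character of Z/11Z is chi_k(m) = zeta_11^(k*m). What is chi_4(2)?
chi_4(2) = zeta_11^8 = exp(-6*I*pi/11)

Working: chi_4(2) = zeta_11^(4*2) = zeta_11^8. Since zeta_11^11 = 1, this equals zeta_11^8 = exp(2*pi*i*8/11) = exp(-6*I*pi/11).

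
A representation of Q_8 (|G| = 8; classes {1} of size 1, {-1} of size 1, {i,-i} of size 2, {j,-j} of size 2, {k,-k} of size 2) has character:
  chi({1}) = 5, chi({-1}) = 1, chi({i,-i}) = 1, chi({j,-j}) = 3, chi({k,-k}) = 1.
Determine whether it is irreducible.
Not irreducible (reducible): <chi, chi> = 6 > 1.

Working: <chi, chi> = (1/|G|) sum_C |C| * |chi(C)|^2 = (1/8)[1*|5|^2 + 1*|1|^2 + 2*|1|^2 + 2*|3|^2 + 2*|1|^2]
  = (1/8)[(25) + (1) + (2) + (18) + (2)] = 48/8 = 6.
A character is irreducible iff <chi, chi> = 1, so this representation is reducible.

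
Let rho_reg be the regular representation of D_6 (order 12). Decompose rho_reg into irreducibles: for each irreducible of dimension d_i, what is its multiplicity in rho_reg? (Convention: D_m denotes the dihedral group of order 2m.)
Each irreducible V_i of dimension d_i appears with multiplicity d_i, i.e. rho_reg = (direct sum over all irreducibles V_i) d_i V_i. The irreducible dimensions for D_6 are 1, 1, 1, 1, 2, 2: 4 irreducibles of dimension 1, each with multiplicity 1; 2 irreducibles of dimension 2, each with multiplicity 2. Total dimension 4*1*1 + 2*2*2 = 12 = |G|.

Justification: General theorem: in the regular representation of a finite group G, each irreducible appears with multiplicity equal to its dimension. Check: dim(rho_reg) = sum d_i^2 = 1 + 1 + 1 + 1 + 4 + 4 = 12 = |G|.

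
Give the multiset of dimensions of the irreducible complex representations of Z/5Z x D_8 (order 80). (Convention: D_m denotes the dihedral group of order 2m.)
Dimensions: 1, 1, 1, 1, 1, 1, 1, 1, 1, 1, 1, 1, 1, 1, 1, 1, 1, 1, 1, 1, 2, 2, 2, 2, 2, 2, 2, 2, 2, 2, 2, 2, 2, 2, 2

Reasoning: There are 35 irreducibles (= number of conjugacy classes). Their dimensions d_i satisfy sum d_i^2 = |G| = 80: 1 + 1 + 1 + 1 + 1 + 1 + 1 + 1 + 1 + 1 + 1 + 1 + 1 + 1 + 1 + 1 + 1 + 1 + 1 + 1 + 4 + 4 + 4 + 4 + 4 + 4 + 4 + 4 + 4 + 4 + 4 + 4 + 4 + 4 + 4 = 80. (For the product with Z/5Z: each of the 5 1-dim characters of Z/5Z tensors with each irrep of D_8, giving 5 copies of each D_8-dimension.)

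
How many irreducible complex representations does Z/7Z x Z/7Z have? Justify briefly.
49

Solution. The number of irreducible complex representations of a finite group equals its number of conjugacy classes. Z/7Z x Z/7Z is abelian of order 49, so every element is its own conjugacy class: 49 classes, so Z/7Z x Z/7Z (order 49) has exactly 49 irreducible complex representations.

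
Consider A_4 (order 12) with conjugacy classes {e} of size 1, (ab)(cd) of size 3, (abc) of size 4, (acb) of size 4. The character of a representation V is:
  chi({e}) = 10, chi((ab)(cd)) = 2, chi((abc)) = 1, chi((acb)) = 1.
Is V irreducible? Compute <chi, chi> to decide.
Not irreducible (reducible): <chi, chi> = 10 > 1.

Explanation: <chi, chi> = (1/|G|) sum_C |C| * |chi(C)|^2 = (1/12)[1*|10|^2 + 3*|2|^2 + 4*|1|^2 + 4*|1|^2]
  = (1/12)[(100) + (12) + (4) + (4)] = 120/12 = 10.
(Exp terms are combined using exp(i*s)*conj(exp(i*t)) = exp(i*(s-t)), and sums of them are collapsed using the identity that for every m > 1 the m distinct m-th roots of unity sum to 0, e.g. 1 + exp(2*I*pi/3) + exp(-2*I*pi/3) = 0.)
A character is irreducible iff <chi, chi> = 1, so this representation is reducible.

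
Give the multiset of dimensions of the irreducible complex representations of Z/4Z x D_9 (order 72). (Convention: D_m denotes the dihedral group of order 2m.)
Dimensions: 1, 1, 1, 1, 1, 1, 1, 1, 2, 2, 2, 2, 2, 2, 2, 2, 2, 2, 2, 2, 2, 2, 2, 2

Details: There are 24 irreducibles (= number of conjugacy classes). Their dimensions d_i satisfy sum d_i^2 = |G| = 72: 1 + 1 + 1 + 1 + 1 + 1 + 1 + 1 + 4 + 4 + 4 + 4 + 4 + 4 + 4 + 4 + 4 + 4 + 4 + 4 + 4 + 4 + 4 + 4 = 72. (For the product with Z/4Z: each of the 4 1-dim characters of Z/4Z tensors with each irrep of D_9, giving 4 copies of each D_9-dimension.)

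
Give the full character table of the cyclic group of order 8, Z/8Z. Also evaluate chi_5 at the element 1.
Character table of Z/8Z (irreps indexed chi_0,...,chi_7 with chi_k(m) = zeta_8^(k*m), zeta_8 = exp(2*pi*i/8)):
  irrep \ class  {0} (size 1)  {1} (size 1)    {2} (size 1)  {3} (size 1)    {4} (size 1)  {5} (size 1)    {6} (size 1)  {7} (size 1)  
  chi_0          1             1               1             1               1             1               1             1             
  chi_1          1             exp(I*pi/4)     I             exp(3*I*pi/4)   -1            exp(-3*I*pi/4)  -I            exp(-I*pi/4)  
  chi_2          1             I               -1            -I              1             I               -1            -I            
  chi_3          1             exp(3*I*pi/4)   -I            exp(I*pi/4)     -1            exp(-I*pi/4)    I             exp(-3*I*pi/4)
  chi_4          1             -1              1             -1              1             -1              1             -1            
  chi_5          1             exp(-3*I*pi/4)  I             exp(-I*pi/4)    -1            exp(I*pi/4)     -I            exp(3*I*pi/4) 
  chi_6          1             -I              -1            I               1             -I              -1            I             
  chi_7          1             exp(-I*pi/4)    -I            exp(-3*I*pi/4)  -1            exp(3*I*pi/4)   I             exp(I*pi/4)   

Spot check: chi_5(1) = zeta_8^(5*1) = zeta_8^5 = exp(-3*I*pi/4).

Working: Z/8Z is abelian, so all 8 irreducible complex representations are 1-dimensional. They are given by chi_k(m) = zeta_8^(k*m) for k = 0,...,7. Row orthogonality: sum_m chi_k(m) conj(chi_l(m)) = 8 * [k = l].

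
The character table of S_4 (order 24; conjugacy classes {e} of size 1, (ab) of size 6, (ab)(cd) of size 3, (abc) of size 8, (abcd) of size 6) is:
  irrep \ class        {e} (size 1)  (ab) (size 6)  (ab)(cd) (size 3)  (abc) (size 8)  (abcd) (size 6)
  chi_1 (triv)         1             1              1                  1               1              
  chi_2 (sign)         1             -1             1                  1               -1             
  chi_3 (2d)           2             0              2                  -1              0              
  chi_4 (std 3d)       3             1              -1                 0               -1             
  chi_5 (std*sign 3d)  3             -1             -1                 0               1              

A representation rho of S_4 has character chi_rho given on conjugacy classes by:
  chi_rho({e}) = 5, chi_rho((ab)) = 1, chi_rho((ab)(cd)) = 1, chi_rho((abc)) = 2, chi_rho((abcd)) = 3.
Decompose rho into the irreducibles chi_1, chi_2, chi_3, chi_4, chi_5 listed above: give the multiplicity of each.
Multiplicities: chi_1: 2, chi_2: 0, chi_3: 0, chi_4: 0, chi_5: 1.

Working: Use <chi_rho, chi> = (1/|G|) sum_C |C| * chi_rho(C) * conj(chi(C)) with |G| = 24 for each irreducible chi in the table:
  <chi_rho, chi_1> = (1/24)[1*(5)*conj(1) + 6*(1)*conj(1) + 3*(1)*conj(1) + 8*(2)*conj(1) + 6*(3)*conj(1)]
      = (1/24)[(5) + (6) + (3) + (16) + (18)] = 48/24 = 2
  <chi_rho, chi_2> = (1/24)[1*(5)*conj(1) + 6*(1)*conj(-1) + 3*(1)*conj(1) + 8*(2)*conj(1) + 6*(3)*conj(-1)]
      = (1/24)[(5) + (-6) + (3) + (16) + (-18)] = 0/24 = 0
  <chi_rho, chi_3> = (1/24)[1*(5)*conj(2) + 6*(1)*conj(0) + 3*(1)*conj(2) + 8*(2)*conj(-1) + 6*(3)*conj(0)]
      = (1/24)[(10) + (0) + (6) + (-16) + (0)] = 0/24 = 0
  <chi_rho, chi_4> = (1/24)[1*(5)*conj(3) + 6*(1)*conj(1) + 3*(1)*conj(-1) + 8*(2)*conj(0) + 6*(3)*conj(-1)]
      = (1/24)[(15) + (6) + (-3) + (0) + (-18)] = 0/24 = 0
  <chi_rho, chi_5> = (1/24)[1*(5)*conj(3) + 6*(1)*conj(-1) + 3*(1)*conj(-1) + 8*(2)*conj(0) + 6*(3)*conj(1)]
      = (1/24)[(15) + (-6) + (-3) + (0) + (18)] = 24/24 = 1
Dimension check: dim(rho) = sum (mult * dim) = 2*1 + 0*1 + 0*2 + 0*3 + 1*3 = 5 = chi_rho(e) = 5.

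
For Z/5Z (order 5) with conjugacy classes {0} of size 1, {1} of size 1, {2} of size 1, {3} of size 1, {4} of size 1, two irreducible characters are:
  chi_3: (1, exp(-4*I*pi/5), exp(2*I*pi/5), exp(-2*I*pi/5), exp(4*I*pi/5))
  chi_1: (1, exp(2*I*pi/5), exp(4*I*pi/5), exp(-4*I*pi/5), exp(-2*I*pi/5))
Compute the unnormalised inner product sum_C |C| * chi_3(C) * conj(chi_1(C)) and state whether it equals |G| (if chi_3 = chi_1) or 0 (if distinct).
Sum = 0; so <chi_3, chi_1> = 0 (distinct irreducibles are orthogonal).

Explanation: Compute term by term over conjugacy classes (|C| * chi_3(C) * conj(chi_1(C))):
  1*(1)*conj(1) + 1*(exp(-4*I*pi/5))*conj(exp(2*I*pi/5)) + 1*(exp(2*I*pi/5))*conj(exp(4*I*pi/5)) + 1*(exp(-2*I*pi/5))*conj(exp(-4*I*pi/5)) + 1*(exp(4*I*pi/5))*conj(exp(-2*I*pi/5))
  = (1) + (exp(4*I*pi/5)) + (exp(-2*I*pi/5)) + (exp(2*I*pi/5)) + (exp(-4*I*pi/5))
  = 0.
(Exp terms are combined using exp(i*s)*conj(exp(i*t)) = exp(i*(s-t)), and sums of them are collapsed using the identity that for every m > 1 the m distinct m-th roots of unity sum to 0, e.g. 1 + exp(2*I*pi/3) + exp(-2*I*pi/3) = 0.)
Dividing by |G| = 5 gives 0/5 = 0, matching the row-orthogonality relation <chi_3, chi_1> = [chi_3 = chi_1].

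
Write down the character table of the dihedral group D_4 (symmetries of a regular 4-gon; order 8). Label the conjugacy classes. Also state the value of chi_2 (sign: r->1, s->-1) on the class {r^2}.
Conjugacy classes: {e} of size 1, {r^2} of size 1, {r^1, r^3} of size 2, {s, sr^2, ...} of size 2, {sr, sr^3, ...} of size 2.
Character table:
  irrep \ class              {e} (size 1)  {r^2} (size 1)  {r^1, r^3} (size 2)  {s, sr^2, ...} (size 2)  {sr, sr^3, ...} (size 2)
  chi_1 (triv)               1             1               1                    1                        1                       
  chi_2 (sign: r->1, s->-1)  1             1               1                    -1                       -1                      
  chi_3 (r->-1, s->1)        1             1               -1                   1                        -1                      
  chi_4 (r->-1, s->-1)       1             1               -1                   -1                       1                       
  chi_5 (2d, j=1)            2             -2              0                    0                        0                       

Spot check: chi_2 (sign: r->1, s->-1) on {r^2} = 1.

Derivation: D_4 has order 2*4 = 8 with 5 conjugacy classes, hence 5 irreducibles. Sum of squared dims 1 + 1 + 1 + 1 + 4 = 8 = |G|. Linear characters come from the abelianisation; the 2-dimensional irreps have character r^k -> 2*cos(2*pi*j*k/4), reflections -> 0.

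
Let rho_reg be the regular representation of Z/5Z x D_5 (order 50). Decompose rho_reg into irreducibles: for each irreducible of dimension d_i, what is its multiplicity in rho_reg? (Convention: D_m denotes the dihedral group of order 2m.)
Each irreducible V_i of dimension d_i appears with multiplicity d_i, i.e. rho_reg = (direct sum over all irreducibles V_i) d_i V_i. The irreducible dimensions for Z/5Z x D_5 are 1, 1, 1, 1, 1, 1, 1, 1, 1, 1, 2, 2, 2, 2, 2, 2, 2, 2, 2, 2: 10 irreducibles of dimension 1, each with multiplicity 1; 10 irreducibles of dimension 2, each with multiplicity 2. Total dimension 10*1*1 + 10*2*2 = 50 = |G|.

Reasoning: General theorem: in the regular representation of a finite group G, each irreducible appears with multiplicity equal to its dimension. Check: dim(rho_reg) = sum d_i^2 = 1 + 1 + 1 + 1 + 1 + 1 + 1 + 1 + 1 + 1 + 4 + 4 + 4 + 4 + 4 + 4 + 4 + 4 + 4 + 4 = 50 = |G|.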